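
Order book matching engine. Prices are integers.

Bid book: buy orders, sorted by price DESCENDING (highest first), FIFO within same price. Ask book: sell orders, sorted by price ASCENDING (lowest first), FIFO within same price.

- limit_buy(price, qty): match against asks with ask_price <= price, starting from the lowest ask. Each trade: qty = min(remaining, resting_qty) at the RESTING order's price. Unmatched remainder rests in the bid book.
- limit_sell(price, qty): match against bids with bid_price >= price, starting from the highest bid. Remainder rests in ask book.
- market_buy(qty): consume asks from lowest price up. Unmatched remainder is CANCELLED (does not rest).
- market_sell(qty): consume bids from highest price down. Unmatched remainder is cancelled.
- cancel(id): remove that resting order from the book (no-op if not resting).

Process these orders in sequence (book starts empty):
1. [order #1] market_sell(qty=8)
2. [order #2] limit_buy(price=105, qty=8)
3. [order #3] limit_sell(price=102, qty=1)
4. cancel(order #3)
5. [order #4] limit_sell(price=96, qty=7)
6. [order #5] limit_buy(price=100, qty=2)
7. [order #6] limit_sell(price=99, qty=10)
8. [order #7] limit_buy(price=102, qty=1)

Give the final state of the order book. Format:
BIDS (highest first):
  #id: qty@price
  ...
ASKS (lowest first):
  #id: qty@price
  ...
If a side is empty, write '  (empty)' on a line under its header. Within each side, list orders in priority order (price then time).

Answer: BIDS (highest first):
  (empty)
ASKS (lowest first):
  #6: 7@99

Derivation:
After op 1 [order #1] market_sell(qty=8): fills=none; bids=[-] asks=[-]
After op 2 [order #2] limit_buy(price=105, qty=8): fills=none; bids=[#2:8@105] asks=[-]
After op 3 [order #3] limit_sell(price=102, qty=1): fills=#2x#3:1@105; bids=[#2:7@105] asks=[-]
After op 4 cancel(order #3): fills=none; bids=[#2:7@105] asks=[-]
After op 5 [order #4] limit_sell(price=96, qty=7): fills=#2x#4:7@105; bids=[-] asks=[-]
After op 6 [order #5] limit_buy(price=100, qty=2): fills=none; bids=[#5:2@100] asks=[-]
After op 7 [order #6] limit_sell(price=99, qty=10): fills=#5x#6:2@100; bids=[-] asks=[#6:8@99]
After op 8 [order #7] limit_buy(price=102, qty=1): fills=#7x#6:1@99; bids=[-] asks=[#6:7@99]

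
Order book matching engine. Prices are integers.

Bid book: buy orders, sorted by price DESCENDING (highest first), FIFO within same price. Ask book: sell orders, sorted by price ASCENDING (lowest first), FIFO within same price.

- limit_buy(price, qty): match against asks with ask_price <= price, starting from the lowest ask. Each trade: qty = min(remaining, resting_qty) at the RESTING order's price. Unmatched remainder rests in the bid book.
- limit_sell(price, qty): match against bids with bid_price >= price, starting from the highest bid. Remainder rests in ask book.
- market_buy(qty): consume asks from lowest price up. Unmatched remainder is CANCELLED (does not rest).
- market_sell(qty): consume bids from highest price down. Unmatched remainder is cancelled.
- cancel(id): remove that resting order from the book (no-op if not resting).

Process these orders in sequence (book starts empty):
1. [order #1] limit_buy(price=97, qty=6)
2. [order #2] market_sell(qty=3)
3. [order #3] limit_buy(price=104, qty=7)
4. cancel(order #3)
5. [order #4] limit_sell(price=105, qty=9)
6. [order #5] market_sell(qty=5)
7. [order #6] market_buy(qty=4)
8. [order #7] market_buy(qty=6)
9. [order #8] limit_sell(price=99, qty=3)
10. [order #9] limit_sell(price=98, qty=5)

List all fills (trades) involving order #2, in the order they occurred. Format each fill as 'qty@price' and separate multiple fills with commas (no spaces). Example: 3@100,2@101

Answer: 3@97

Derivation:
After op 1 [order #1] limit_buy(price=97, qty=6): fills=none; bids=[#1:6@97] asks=[-]
After op 2 [order #2] market_sell(qty=3): fills=#1x#2:3@97; bids=[#1:3@97] asks=[-]
After op 3 [order #3] limit_buy(price=104, qty=7): fills=none; bids=[#3:7@104 #1:3@97] asks=[-]
After op 4 cancel(order #3): fills=none; bids=[#1:3@97] asks=[-]
After op 5 [order #4] limit_sell(price=105, qty=9): fills=none; bids=[#1:3@97] asks=[#4:9@105]
After op 6 [order #5] market_sell(qty=5): fills=#1x#5:3@97; bids=[-] asks=[#4:9@105]
After op 7 [order #6] market_buy(qty=4): fills=#6x#4:4@105; bids=[-] asks=[#4:5@105]
After op 8 [order #7] market_buy(qty=6): fills=#7x#4:5@105; bids=[-] asks=[-]
After op 9 [order #8] limit_sell(price=99, qty=3): fills=none; bids=[-] asks=[#8:3@99]
After op 10 [order #9] limit_sell(price=98, qty=5): fills=none; bids=[-] asks=[#9:5@98 #8:3@99]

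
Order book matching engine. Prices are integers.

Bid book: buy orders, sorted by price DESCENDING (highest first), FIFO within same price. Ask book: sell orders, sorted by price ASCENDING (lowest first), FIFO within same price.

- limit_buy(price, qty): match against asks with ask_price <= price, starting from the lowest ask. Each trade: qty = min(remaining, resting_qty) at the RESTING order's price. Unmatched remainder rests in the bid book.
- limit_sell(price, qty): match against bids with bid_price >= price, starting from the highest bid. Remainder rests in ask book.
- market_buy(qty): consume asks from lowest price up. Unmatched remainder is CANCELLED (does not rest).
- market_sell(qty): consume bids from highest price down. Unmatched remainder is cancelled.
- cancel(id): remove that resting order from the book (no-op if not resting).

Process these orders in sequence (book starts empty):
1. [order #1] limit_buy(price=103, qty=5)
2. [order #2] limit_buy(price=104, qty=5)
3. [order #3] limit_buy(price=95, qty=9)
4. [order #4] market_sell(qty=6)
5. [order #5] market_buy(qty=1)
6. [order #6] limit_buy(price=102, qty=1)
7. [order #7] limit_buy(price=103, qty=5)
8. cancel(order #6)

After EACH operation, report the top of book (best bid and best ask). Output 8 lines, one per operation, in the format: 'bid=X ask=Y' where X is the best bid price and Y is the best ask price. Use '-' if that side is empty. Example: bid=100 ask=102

Answer: bid=103 ask=-
bid=104 ask=-
bid=104 ask=-
bid=103 ask=-
bid=103 ask=-
bid=103 ask=-
bid=103 ask=-
bid=103 ask=-

Derivation:
After op 1 [order #1] limit_buy(price=103, qty=5): fills=none; bids=[#1:5@103] asks=[-]
After op 2 [order #2] limit_buy(price=104, qty=5): fills=none; bids=[#2:5@104 #1:5@103] asks=[-]
After op 3 [order #3] limit_buy(price=95, qty=9): fills=none; bids=[#2:5@104 #1:5@103 #3:9@95] asks=[-]
After op 4 [order #4] market_sell(qty=6): fills=#2x#4:5@104 #1x#4:1@103; bids=[#1:4@103 #3:9@95] asks=[-]
After op 5 [order #5] market_buy(qty=1): fills=none; bids=[#1:4@103 #3:9@95] asks=[-]
After op 6 [order #6] limit_buy(price=102, qty=1): fills=none; bids=[#1:4@103 #6:1@102 #3:9@95] asks=[-]
After op 7 [order #7] limit_buy(price=103, qty=5): fills=none; bids=[#1:4@103 #7:5@103 #6:1@102 #3:9@95] asks=[-]
After op 8 cancel(order #6): fills=none; bids=[#1:4@103 #7:5@103 #3:9@95] asks=[-]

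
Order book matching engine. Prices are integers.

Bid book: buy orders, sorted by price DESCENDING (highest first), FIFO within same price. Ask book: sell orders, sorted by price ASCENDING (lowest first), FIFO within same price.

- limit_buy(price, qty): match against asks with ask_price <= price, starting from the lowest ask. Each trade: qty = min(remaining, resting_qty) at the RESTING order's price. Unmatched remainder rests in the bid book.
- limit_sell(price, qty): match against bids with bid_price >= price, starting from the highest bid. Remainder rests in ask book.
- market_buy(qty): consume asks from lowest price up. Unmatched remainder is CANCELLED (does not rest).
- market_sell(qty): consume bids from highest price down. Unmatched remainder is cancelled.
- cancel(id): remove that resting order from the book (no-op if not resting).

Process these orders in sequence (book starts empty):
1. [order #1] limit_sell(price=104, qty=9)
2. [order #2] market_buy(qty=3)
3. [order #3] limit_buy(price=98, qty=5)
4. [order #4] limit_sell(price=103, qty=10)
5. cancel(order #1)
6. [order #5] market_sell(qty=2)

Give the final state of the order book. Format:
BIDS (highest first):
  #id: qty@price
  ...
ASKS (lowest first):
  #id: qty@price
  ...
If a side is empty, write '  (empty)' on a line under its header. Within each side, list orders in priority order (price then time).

Answer: BIDS (highest first):
  #3: 3@98
ASKS (lowest first):
  #4: 10@103

Derivation:
After op 1 [order #1] limit_sell(price=104, qty=9): fills=none; bids=[-] asks=[#1:9@104]
After op 2 [order #2] market_buy(qty=3): fills=#2x#1:3@104; bids=[-] asks=[#1:6@104]
After op 3 [order #3] limit_buy(price=98, qty=5): fills=none; bids=[#3:5@98] asks=[#1:6@104]
After op 4 [order #4] limit_sell(price=103, qty=10): fills=none; bids=[#3:5@98] asks=[#4:10@103 #1:6@104]
After op 5 cancel(order #1): fills=none; bids=[#3:5@98] asks=[#4:10@103]
After op 6 [order #5] market_sell(qty=2): fills=#3x#5:2@98; bids=[#3:3@98] asks=[#4:10@103]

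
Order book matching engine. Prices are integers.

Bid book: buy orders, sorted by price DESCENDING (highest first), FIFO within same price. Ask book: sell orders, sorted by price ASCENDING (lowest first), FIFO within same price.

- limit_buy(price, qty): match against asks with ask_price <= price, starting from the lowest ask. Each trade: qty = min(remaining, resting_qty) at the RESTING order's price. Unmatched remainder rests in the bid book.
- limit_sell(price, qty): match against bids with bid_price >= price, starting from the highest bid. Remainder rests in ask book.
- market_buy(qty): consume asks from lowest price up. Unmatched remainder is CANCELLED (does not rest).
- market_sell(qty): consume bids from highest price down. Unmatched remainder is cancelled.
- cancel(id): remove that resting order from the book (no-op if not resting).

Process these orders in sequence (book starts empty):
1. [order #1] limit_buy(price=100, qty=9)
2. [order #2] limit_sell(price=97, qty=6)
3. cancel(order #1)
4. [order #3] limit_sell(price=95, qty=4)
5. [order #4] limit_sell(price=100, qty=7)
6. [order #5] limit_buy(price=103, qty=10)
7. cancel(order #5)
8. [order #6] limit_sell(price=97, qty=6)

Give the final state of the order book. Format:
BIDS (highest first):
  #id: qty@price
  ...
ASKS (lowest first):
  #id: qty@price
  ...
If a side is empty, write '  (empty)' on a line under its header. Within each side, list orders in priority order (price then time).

Answer: BIDS (highest first):
  (empty)
ASKS (lowest first):
  #6: 6@97
  #4: 1@100

Derivation:
After op 1 [order #1] limit_buy(price=100, qty=9): fills=none; bids=[#1:9@100] asks=[-]
After op 2 [order #2] limit_sell(price=97, qty=6): fills=#1x#2:6@100; bids=[#1:3@100] asks=[-]
After op 3 cancel(order #1): fills=none; bids=[-] asks=[-]
After op 4 [order #3] limit_sell(price=95, qty=4): fills=none; bids=[-] asks=[#3:4@95]
After op 5 [order #4] limit_sell(price=100, qty=7): fills=none; bids=[-] asks=[#3:4@95 #4:7@100]
After op 6 [order #5] limit_buy(price=103, qty=10): fills=#5x#3:4@95 #5x#4:6@100; bids=[-] asks=[#4:1@100]
After op 7 cancel(order #5): fills=none; bids=[-] asks=[#4:1@100]
After op 8 [order #6] limit_sell(price=97, qty=6): fills=none; bids=[-] asks=[#6:6@97 #4:1@100]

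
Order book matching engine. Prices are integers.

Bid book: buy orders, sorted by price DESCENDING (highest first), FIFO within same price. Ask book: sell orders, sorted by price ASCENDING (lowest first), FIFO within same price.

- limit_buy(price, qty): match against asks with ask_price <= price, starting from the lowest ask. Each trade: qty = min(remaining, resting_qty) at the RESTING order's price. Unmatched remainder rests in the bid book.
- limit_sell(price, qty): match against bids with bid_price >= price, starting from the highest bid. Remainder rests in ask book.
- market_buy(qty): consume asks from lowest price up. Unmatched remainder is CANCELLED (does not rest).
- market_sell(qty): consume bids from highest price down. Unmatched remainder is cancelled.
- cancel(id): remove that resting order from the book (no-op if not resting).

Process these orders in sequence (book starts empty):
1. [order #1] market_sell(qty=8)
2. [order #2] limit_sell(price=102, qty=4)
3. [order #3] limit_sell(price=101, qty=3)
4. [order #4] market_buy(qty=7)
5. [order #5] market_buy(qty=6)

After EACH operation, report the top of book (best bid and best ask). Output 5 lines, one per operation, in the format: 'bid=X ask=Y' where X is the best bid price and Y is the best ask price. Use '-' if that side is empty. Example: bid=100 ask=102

Answer: bid=- ask=-
bid=- ask=102
bid=- ask=101
bid=- ask=-
bid=- ask=-

Derivation:
After op 1 [order #1] market_sell(qty=8): fills=none; bids=[-] asks=[-]
After op 2 [order #2] limit_sell(price=102, qty=4): fills=none; bids=[-] asks=[#2:4@102]
After op 3 [order #3] limit_sell(price=101, qty=3): fills=none; bids=[-] asks=[#3:3@101 #2:4@102]
After op 4 [order #4] market_buy(qty=7): fills=#4x#3:3@101 #4x#2:4@102; bids=[-] asks=[-]
After op 5 [order #5] market_buy(qty=6): fills=none; bids=[-] asks=[-]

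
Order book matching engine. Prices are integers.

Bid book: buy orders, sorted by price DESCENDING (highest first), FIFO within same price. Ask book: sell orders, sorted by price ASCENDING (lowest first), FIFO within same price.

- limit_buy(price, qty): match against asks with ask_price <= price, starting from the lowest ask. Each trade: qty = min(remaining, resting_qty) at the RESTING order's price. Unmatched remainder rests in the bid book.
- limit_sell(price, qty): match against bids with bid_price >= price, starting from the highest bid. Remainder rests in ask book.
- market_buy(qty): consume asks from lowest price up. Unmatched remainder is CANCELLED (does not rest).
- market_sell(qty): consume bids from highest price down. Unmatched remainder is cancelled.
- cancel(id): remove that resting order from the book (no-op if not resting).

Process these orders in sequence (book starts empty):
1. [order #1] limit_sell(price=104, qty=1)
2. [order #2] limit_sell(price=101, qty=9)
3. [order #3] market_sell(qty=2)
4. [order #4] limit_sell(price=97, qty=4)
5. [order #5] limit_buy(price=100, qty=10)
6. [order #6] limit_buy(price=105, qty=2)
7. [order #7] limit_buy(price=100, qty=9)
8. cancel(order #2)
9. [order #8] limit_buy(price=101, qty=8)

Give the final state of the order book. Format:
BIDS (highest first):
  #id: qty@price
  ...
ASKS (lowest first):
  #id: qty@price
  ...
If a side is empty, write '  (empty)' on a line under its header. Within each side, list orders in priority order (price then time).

Answer: BIDS (highest first):
  #8: 8@101
  #5: 6@100
  #7: 9@100
ASKS (lowest first):
  #1: 1@104

Derivation:
After op 1 [order #1] limit_sell(price=104, qty=1): fills=none; bids=[-] asks=[#1:1@104]
After op 2 [order #2] limit_sell(price=101, qty=9): fills=none; bids=[-] asks=[#2:9@101 #1:1@104]
After op 3 [order #3] market_sell(qty=2): fills=none; bids=[-] asks=[#2:9@101 #1:1@104]
After op 4 [order #4] limit_sell(price=97, qty=4): fills=none; bids=[-] asks=[#4:4@97 #2:9@101 #1:1@104]
After op 5 [order #5] limit_buy(price=100, qty=10): fills=#5x#4:4@97; bids=[#5:6@100] asks=[#2:9@101 #1:1@104]
After op 6 [order #6] limit_buy(price=105, qty=2): fills=#6x#2:2@101; bids=[#5:6@100] asks=[#2:7@101 #1:1@104]
After op 7 [order #7] limit_buy(price=100, qty=9): fills=none; bids=[#5:6@100 #7:9@100] asks=[#2:7@101 #1:1@104]
After op 8 cancel(order #2): fills=none; bids=[#5:6@100 #7:9@100] asks=[#1:1@104]
After op 9 [order #8] limit_buy(price=101, qty=8): fills=none; bids=[#8:8@101 #5:6@100 #7:9@100] asks=[#1:1@104]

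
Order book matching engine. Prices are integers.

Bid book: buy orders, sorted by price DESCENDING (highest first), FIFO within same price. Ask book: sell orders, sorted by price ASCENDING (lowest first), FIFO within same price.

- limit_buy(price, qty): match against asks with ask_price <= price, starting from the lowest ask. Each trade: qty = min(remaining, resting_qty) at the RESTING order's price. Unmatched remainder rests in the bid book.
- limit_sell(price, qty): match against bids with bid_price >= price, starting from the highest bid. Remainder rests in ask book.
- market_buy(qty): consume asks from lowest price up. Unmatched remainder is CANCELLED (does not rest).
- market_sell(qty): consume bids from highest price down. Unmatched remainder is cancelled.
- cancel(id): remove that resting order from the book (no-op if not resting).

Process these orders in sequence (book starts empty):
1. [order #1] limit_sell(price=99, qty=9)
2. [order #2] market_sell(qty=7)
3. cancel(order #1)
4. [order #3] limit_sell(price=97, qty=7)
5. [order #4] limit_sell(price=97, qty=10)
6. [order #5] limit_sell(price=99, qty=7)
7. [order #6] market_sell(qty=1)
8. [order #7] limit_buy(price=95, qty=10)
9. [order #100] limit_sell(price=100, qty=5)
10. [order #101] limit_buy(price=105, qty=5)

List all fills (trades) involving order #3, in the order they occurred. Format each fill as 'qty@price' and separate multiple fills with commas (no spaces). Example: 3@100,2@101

After op 1 [order #1] limit_sell(price=99, qty=9): fills=none; bids=[-] asks=[#1:9@99]
After op 2 [order #2] market_sell(qty=7): fills=none; bids=[-] asks=[#1:9@99]
After op 3 cancel(order #1): fills=none; bids=[-] asks=[-]
After op 4 [order #3] limit_sell(price=97, qty=7): fills=none; bids=[-] asks=[#3:7@97]
After op 5 [order #4] limit_sell(price=97, qty=10): fills=none; bids=[-] asks=[#3:7@97 #4:10@97]
After op 6 [order #5] limit_sell(price=99, qty=7): fills=none; bids=[-] asks=[#3:7@97 #4:10@97 #5:7@99]
After op 7 [order #6] market_sell(qty=1): fills=none; bids=[-] asks=[#3:7@97 #4:10@97 #5:7@99]
After op 8 [order #7] limit_buy(price=95, qty=10): fills=none; bids=[#7:10@95] asks=[#3:7@97 #4:10@97 #5:7@99]
After op 9 [order #100] limit_sell(price=100, qty=5): fills=none; bids=[#7:10@95] asks=[#3:7@97 #4:10@97 #5:7@99 #100:5@100]
After op 10 [order #101] limit_buy(price=105, qty=5): fills=#101x#3:5@97; bids=[#7:10@95] asks=[#3:2@97 #4:10@97 #5:7@99 #100:5@100]

Answer: 5@97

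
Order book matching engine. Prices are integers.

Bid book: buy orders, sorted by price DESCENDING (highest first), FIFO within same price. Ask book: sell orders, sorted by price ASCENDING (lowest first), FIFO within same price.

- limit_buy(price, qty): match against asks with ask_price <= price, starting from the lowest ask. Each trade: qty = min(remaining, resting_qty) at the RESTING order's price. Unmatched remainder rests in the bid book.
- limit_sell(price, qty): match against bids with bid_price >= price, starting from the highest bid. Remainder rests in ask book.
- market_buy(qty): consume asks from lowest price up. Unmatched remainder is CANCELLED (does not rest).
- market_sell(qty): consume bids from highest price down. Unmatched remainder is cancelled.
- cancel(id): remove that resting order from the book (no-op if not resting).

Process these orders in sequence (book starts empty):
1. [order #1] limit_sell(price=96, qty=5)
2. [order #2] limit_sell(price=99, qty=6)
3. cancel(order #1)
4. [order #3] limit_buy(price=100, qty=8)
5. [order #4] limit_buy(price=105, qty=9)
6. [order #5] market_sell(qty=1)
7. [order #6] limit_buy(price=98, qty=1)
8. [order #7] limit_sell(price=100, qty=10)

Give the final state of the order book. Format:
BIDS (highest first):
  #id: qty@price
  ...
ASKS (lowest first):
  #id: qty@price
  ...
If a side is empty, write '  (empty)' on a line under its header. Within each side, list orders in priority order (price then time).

Answer: BIDS (highest first):
  #6: 1@98
ASKS (lowest first):
  (empty)

Derivation:
After op 1 [order #1] limit_sell(price=96, qty=5): fills=none; bids=[-] asks=[#1:5@96]
After op 2 [order #2] limit_sell(price=99, qty=6): fills=none; bids=[-] asks=[#1:5@96 #2:6@99]
After op 3 cancel(order #1): fills=none; bids=[-] asks=[#2:6@99]
After op 4 [order #3] limit_buy(price=100, qty=8): fills=#3x#2:6@99; bids=[#3:2@100] asks=[-]
After op 5 [order #4] limit_buy(price=105, qty=9): fills=none; bids=[#4:9@105 #3:2@100] asks=[-]
After op 6 [order #5] market_sell(qty=1): fills=#4x#5:1@105; bids=[#4:8@105 #3:2@100] asks=[-]
After op 7 [order #6] limit_buy(price=98, qty=1): fills=none; bids=[#4:8@105 #3:2@100 #6:1@98] asks=[-]
After op 8 [order #7] limit_sell(price=100, qty=10): fills=#4x#7:8@105 #3x#7:2@100; bids=[#6:1@98] asks=[-]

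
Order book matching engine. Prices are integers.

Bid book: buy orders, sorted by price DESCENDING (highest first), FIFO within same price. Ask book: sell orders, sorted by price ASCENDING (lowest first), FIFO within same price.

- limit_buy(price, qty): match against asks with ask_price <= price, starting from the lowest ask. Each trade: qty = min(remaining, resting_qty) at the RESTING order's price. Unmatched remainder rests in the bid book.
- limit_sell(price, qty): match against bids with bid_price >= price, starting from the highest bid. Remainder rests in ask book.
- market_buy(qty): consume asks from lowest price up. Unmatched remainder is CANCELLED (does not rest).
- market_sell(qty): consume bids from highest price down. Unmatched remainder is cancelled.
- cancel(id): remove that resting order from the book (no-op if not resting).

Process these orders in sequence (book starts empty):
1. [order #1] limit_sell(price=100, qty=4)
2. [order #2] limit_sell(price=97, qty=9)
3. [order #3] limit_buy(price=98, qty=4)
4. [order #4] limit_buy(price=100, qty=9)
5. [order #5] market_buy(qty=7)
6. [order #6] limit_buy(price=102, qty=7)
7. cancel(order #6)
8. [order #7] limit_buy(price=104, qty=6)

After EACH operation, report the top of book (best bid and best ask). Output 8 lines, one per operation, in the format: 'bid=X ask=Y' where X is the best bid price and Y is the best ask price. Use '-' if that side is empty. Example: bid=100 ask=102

Answer: bid=- ask=100
bid=- ask=97
bid=- ask=97
bid=- ask=-
bid=- ask=-
bid=102 ask=-
bid=- ask=-
bid=104 ask=-

Derivation:
After op 1 [order #1] limit_sell(price=100, qty=4): fills=none; bids=[-] asks=[#1:4@100]
After op 2 [order #2] limit_sell(price=97, qty=9): fills=none; bids=[-] asks=[#2:9@97 #1:4@100]
After op 3 [order #3] limit_buy(price=98, qty=4): fills=#3x#2:4@97; bids=[-] asks=[#2:5@97 #1:4@100]
After op 4 [order #4] limit_buy(price=100, qty=9): fills=#4x#2:5@97 #4x#1:4@100; bids=[-] asks=[-]
After op 5 [order #5] market_buy(qty=7): fills=none; bids=[-] asks=[-]
After op 6 [order #6] limit_buy(price=102, qty=7): fills=none; bids=[#6:7@102] asks=[-]
After op 7 cancel(order #6): fills=none; bids=[-] asks=[-]
After op 8 [order #7] limit_buy(price=104, qty=6): fills=none; bids=[#7:6@104] asks=[-]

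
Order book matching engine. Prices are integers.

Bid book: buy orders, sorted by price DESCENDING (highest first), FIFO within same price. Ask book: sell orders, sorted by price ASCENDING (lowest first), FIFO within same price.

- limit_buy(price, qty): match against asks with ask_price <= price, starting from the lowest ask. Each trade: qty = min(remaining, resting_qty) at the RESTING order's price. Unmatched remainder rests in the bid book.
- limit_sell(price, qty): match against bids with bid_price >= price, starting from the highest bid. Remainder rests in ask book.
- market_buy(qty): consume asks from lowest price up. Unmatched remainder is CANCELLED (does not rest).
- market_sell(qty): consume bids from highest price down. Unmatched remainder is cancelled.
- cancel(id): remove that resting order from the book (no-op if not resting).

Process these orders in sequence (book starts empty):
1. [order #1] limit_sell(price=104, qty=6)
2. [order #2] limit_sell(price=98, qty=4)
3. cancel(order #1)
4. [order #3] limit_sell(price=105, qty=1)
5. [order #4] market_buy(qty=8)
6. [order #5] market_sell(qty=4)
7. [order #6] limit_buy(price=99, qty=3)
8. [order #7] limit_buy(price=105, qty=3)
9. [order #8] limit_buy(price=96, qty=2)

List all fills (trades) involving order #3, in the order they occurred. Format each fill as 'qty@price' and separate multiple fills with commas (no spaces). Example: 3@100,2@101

Answer: 1@105

Derivation:
After op 1 [order #1] limit_sell(price=104, qty=6): fills=none; bids=[-] asks=[#1:6@104]
After op 2 [order #2] limit_sell(price=98, qty=4): fills=none; bids=[-] asks=[#2:4@98 #1:6@104]
After op 3 cancel(order #1): fills=none; bids=[-] asks=[#2:4@98]
After op 4 [order #3] limit_sell(price=105, qty=1): fills=none; bids=[-] asks=[#2:4@98 #3:1@105]
After op 5 [order #4] market_buy(qty=8): fills=#4x#2:4@98 #4x#3:1@105; bids=[-] asks=[-]
After op 6 [order #5] market_sell(qty=4): fills=none; bids=[-] asks=[-]
After op 7 [order #6] limit_buy(price=99, qty=3): fills=none; bids=[#6:3@99] asks=[-]
After op 8 [order #7] limit_buy(price=105, qty=3): fills=none; bids=[#7:3@105 #6:3@99] asks=[-]
After op 9 [order #8] limit_buy(price=96, qty=2): fills=none; bids=[#7:3@105 #6:3@99 #8:2@96] asks=[-]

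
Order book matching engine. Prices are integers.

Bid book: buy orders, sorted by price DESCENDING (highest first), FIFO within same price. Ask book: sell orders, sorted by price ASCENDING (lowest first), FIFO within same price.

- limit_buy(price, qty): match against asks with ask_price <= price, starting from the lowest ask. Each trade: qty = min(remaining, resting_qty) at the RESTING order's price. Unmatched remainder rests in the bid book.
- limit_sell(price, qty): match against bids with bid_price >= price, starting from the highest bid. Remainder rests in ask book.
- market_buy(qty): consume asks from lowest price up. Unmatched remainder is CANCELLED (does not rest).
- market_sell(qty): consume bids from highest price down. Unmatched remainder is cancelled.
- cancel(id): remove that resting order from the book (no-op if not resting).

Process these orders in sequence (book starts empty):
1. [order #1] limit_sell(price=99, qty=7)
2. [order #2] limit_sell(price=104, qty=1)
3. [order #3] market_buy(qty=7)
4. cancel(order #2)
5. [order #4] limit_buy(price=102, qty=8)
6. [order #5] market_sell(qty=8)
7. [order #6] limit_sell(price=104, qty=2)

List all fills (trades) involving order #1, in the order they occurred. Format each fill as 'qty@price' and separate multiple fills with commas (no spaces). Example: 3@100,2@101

After op 1 [order #1] limit_sell(price=99, qty=7): fills=none; bids=[-] asks=[#1:7@99]
After op 2 [order #2] limit_sell(price=104, qty=1): fills=none; bids=[-] asks=[#1:7@99 #2:1@104]
After op 3 [order #3] market_buy(qty=7): fills=#3x#1:7@99; bids=[-] asks=[#2:1@104]
After op 4 cancel(order #2): fills=none; bids=[-] asks=[-]
After op 5 [order #4] limit_buy(price=102, qty=8): fills=none; bids=[#4:8@102] asks=[-]
After op 6 [order #5] market_sell(qty=8): fills=#4x#5:8@102; bids=[-] asks=[-]
After op 7 [order #6] limit_sell(price=104, qty=2): fills=none; bids=[-] asks=[#6:2@104]

Answer: 7@99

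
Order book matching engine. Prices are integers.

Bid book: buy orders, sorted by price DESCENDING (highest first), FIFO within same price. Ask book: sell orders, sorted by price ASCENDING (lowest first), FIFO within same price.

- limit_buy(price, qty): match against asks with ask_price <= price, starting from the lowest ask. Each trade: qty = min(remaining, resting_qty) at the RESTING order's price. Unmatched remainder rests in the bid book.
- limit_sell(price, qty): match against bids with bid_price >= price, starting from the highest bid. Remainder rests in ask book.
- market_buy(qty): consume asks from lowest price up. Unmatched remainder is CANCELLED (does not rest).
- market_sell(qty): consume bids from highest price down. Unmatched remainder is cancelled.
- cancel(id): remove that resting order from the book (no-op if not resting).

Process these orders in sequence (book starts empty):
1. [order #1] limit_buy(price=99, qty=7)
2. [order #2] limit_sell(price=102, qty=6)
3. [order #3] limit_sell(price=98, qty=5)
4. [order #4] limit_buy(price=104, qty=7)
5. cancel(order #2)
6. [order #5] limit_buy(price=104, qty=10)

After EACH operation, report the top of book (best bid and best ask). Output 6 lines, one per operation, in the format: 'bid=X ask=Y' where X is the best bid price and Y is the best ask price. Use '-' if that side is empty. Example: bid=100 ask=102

Answer: bid=99 ask=-
bid=99 ask=102
bid=99 ask=102
bid=104 ask=-
bid=104 ask=-
bid=104 ask=-

Derivation:
After op 1 [order #1] limit_buy(price=99, qty=7): fills=none; bids=[#1:7@99] asks=[-]
After op 2 [order #2] limit_sell(price=102, qty=6): fills=none; bids=[#1:7@99] asks=[#2:6@102]
After op 3 [order #3] limit_sell(price=98, qty=5): fills=#1x#3:5@99; bids=[#1:2@99] asks=[#2:6@102]
After op 4 [order #4] limit_buy(price=104, qty=7): fills=#4x#2:6@102; bids=[#4:1@104 #1:2@99] asks=[-]
After op 5 cancel(order #2): fills=none; bids=[#4:1@104 #1:2@99] asks=[-]
After op 6 [order #5] limit_buy(price=104, qty=10): fills=none; bids=[#4:1@104 #5:10@104 #1:2@99] asks=[-]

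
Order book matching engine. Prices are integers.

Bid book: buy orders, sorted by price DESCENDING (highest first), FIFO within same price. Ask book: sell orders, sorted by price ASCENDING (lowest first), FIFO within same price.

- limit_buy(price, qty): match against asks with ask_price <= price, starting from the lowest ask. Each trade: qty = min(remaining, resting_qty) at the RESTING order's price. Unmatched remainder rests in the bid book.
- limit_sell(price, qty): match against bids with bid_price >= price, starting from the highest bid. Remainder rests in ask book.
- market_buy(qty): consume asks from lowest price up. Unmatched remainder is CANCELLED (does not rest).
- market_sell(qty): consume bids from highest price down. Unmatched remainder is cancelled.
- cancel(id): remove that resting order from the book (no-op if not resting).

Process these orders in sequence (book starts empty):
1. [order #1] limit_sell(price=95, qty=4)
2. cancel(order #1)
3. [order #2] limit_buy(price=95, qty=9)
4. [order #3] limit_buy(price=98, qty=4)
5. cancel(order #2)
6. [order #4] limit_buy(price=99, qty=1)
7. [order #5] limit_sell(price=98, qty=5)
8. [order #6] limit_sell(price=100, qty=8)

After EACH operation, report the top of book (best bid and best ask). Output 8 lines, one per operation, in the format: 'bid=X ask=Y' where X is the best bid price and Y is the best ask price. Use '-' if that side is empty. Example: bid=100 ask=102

After op 1 [order #1] limit_sell(price=95, qty=4): fills=none; bids=[-] asks=[#1:4@95]
After op 2 cancel(order #1): fills=none; bids=[-] asks=[-]
After op 3 [order #2] limit_buy(price=95, qty=9): fills=none; bids=[#2:9@95] asks=[-]
After op 4 [order #3] limit_buy(price=98, qty=4): fills=none; bids=[#3:4@98 #2:9@95] asks=[-]
After op 5 cancel(order #2): fills=none; bids=[#3:4@98] asks=[-]
After op 6 [order #4] limit_buy(price=99, qty=1): fills=none; bids=[#4:1@99 #3:4@98] asks=[-]
After op 7 [order #5] limit_sell(price=98, qty=5): fills=#4x#5:1@99 #3x#5:4@98; bids=[-] asks=[-]
After op 8 [order #6] limit_sell(price=100, qty=8): fills=none; bids=[-] asks=[#6:8@100]

Answer: bid=- ask=95
bid=- ask=-
bid=95 ask=-
bid=98 ask=-
bid=98 ask=-
bid=99 ask=-
bid=- ask=-
bid=- ask=100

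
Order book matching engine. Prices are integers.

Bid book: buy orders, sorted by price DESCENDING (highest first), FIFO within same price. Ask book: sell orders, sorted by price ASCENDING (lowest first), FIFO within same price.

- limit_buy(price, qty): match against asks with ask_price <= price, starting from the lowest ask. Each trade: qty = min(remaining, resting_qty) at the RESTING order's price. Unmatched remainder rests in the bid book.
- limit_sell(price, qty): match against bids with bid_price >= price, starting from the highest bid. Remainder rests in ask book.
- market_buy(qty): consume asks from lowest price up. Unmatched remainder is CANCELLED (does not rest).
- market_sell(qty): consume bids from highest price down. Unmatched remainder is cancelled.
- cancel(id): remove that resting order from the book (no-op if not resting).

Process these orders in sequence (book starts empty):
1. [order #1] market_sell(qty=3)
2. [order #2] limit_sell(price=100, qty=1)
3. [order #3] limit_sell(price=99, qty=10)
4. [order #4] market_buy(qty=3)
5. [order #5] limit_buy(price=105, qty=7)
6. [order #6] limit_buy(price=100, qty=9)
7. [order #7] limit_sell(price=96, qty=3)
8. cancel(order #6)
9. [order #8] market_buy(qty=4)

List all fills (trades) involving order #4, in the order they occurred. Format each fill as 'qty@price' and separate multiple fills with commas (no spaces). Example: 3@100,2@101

After op 1 [order #1] market_sell(qty=3): fills=none; bids=[-] asks=[-]
After op 2 [order #2] limit_sell(price=100, qty=1): fills=none; bids=[-] asks=[#2:1@100]
After op 3 [order #3] limit_sell(price=99, qty=10): fills=none; bids=[-] asks=[#3:10@99 #2:1@100]
After op 4 [order #4] market_buy(qty=3): fills=#4x#3:3@99; bids=[-] asks=[#3:7@99 #2:1@100]
After op 5 [order #5] limit_buy(price=105, qty=7): fills=#5x#3:7@99; bids=[-] asks=[#2:1@100]
After op 6 [order #6] limit_buy(price=100, qty=9): fills=#6x#2:1@100; bids=[#6:8@100] asks=[-]
After op 7 [order #7] limit_sell(price=96, qty=3): fills=#6x#7:3@100; bids=[#6:5@100] asks=[-]
After op 8 cancel(order #6): fills=none; bids=[-] asks=[-]
After op 9 [order #8] market_buy(qty=4): fills=none; bids=[-] asks=[-]

Answer: 3@99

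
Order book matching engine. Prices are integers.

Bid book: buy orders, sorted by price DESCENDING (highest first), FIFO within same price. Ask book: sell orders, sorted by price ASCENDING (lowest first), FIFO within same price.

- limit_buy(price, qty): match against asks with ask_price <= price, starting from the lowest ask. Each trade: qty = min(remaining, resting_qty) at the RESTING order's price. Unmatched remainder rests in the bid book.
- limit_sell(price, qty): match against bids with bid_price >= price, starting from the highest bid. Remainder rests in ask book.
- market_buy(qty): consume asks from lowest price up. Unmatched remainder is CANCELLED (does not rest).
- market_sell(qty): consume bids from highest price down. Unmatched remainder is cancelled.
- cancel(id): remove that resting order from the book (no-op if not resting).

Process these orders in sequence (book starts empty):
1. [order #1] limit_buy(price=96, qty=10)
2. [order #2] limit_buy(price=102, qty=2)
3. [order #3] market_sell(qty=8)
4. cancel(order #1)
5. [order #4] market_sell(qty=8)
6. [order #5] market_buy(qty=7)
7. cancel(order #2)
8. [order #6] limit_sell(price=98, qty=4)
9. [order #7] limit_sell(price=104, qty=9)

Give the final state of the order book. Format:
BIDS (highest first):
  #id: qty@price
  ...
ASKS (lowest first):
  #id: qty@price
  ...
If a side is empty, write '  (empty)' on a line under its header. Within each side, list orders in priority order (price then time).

Answer: BIDS (highest first):
  (empty)
ASKS (lowest first):
  #6: 4@98
  #7: 9@104

Derivation:
After op 1 [order #1] limit_buy(price=96, qty=10): fills=none; bids=[#1:10@96] asks=[-]
After op 2 [order #2] limit_buy(price=102, qty=2): fills=none; bids=[#2:2@102 #1:10@96] asks=[-]
After op 3 [order #3] market_sell(qty=8): fills=#2x#3:2@102 #1x#3:6@96; bids=[#1:4@96] asks=[-]
After op 4 cancel(order #1): fills=none; bids=[-] asks=[-]
After op 5 [order #4] market_sell(qty=8): fills=none; bids=[-] asks=[-]
After op 6 [order #5] market_buy(qty=7): fills=none; bids=[-] asks=[-]
After op 7 cancel(order #2): fills=none; bids=[-] asks=[-]
After op 8 [order #6] limit_sell(price=98, qty=4): fills=none; bids=[-] asks=[#6:4@98]
After op 9 [order #7] limit_sell(price=104, qty=9): fills=none; bids=[-] asks=[#6:4@98 #7:9@104]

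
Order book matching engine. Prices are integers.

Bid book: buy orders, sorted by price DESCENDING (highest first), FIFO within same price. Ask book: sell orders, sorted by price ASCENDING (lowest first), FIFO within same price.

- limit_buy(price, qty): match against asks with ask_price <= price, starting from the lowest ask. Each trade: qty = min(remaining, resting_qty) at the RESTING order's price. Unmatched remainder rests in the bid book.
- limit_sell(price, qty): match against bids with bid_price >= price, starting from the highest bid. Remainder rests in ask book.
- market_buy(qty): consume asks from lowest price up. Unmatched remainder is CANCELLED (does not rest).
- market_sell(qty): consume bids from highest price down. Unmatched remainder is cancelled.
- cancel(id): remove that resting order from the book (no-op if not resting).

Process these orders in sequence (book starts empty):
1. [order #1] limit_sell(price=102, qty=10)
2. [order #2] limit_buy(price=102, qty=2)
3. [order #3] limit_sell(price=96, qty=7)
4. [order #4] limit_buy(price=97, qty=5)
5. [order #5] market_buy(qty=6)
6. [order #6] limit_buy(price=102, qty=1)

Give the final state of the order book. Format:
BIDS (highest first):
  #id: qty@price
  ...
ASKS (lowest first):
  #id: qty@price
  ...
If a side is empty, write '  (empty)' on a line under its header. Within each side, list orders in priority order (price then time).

Answer: BIDS (highest first):
  (empty)
ASKS (lowest first):
  #1: 3@102

Derivation:
After op 1 [order #1] limit_sell(price=102, qty=10): fills=none; bids=[-] asks=[#1:10@102]
After op 2 [order #2] limit_buy(price=102, qty=2): fills=#2x#1:2@102; bids=[-] asks=[#1:8@102]
After op 3 [order #3] limit_sell(price=96, qty=7): fills=none; bids=[-] asks=[#3:7@96 #1:8@102]
After op 4 [order #4] limit_buy(price=97, qty=5): fills=#4x#3:5@96; bids=[-] asks=[#3:2@96 #1:8@102]
After op 5 [order #5] market_buy(qty=6): fills=#5x#3:2@96 #5x#1:4@102; bids=[-] asks=[#1:4@102]
After op 6 [order #6] limit_buy(price=102, qty=1): fills=#6x#1:1@102; bids=[-] asks=[#1:3@102]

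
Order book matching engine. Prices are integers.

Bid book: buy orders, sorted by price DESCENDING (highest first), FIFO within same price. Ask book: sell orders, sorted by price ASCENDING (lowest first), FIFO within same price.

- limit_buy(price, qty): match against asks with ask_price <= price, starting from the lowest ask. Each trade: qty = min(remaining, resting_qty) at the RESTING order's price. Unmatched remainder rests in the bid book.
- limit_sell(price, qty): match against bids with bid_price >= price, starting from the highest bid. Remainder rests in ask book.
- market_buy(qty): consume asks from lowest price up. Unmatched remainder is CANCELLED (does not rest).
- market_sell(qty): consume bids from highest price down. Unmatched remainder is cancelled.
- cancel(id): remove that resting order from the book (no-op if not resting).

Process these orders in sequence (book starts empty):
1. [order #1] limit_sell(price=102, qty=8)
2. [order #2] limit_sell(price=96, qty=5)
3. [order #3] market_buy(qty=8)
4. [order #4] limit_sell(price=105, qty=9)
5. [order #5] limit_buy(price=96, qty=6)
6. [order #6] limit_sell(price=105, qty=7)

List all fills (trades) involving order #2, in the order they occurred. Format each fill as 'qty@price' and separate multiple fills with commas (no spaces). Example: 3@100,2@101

Answer: 5@96

Derivation:
After op 1 [order #1] limit_sell(price=102, qty=8): fills=none; bids=[-] asks=[#1:8@102]
After op 2 [order #2] limit_sell(price=96, qty=5): fills=none; bids=[-] asks=[#2:5@96 #1:8@102]
After op 3 [order #3] market_buy(qty=8): fills=#3x#2:5@96 #3x#1:3@102; bids=[-] asks=[#1:5@102]
After op 4 [order #4] limit_sell(price=105, qty=9): fills=none; bids=[-] asks=[#1:5@102 #4:9@105]
After op 5 [order #5] limit_buy(price=96, qty=6): fills=none; bids=[#5:6@96] asks=[#1:5@102 #4:9@105]
After op 6 [order #6] limit_sell(price=105, qty=7): fills=none; bids=[#5:6@96] asks=[#1:5@102 #4:9@105 #6:7@105]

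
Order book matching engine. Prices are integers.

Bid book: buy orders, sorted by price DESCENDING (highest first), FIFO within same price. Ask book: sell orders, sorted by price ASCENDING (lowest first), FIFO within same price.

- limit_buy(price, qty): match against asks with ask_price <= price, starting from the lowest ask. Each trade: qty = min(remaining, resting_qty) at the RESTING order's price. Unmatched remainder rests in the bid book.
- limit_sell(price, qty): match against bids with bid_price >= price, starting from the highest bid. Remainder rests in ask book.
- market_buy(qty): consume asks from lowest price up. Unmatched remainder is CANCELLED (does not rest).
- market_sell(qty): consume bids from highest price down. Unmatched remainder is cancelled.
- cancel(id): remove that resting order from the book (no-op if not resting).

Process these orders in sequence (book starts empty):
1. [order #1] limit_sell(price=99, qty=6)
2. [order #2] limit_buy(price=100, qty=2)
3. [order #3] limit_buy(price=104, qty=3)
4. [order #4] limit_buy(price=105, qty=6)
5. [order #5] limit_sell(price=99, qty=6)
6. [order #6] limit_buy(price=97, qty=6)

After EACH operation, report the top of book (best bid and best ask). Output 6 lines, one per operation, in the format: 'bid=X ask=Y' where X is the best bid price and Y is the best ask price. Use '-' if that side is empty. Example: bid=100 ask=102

After op 1 [order #1] limit_sell(price=99, qty=6): fills=none; bids=[-] asks=[#1:6@99]
After op 2 [order #2] limit_buy(price=100, qty=2): fills=#2x#1:2@99; bids=[-] asks=[#1:4@99]
After op 3 [order #3] limit_buy(price=104, qty=3): fills=#3x#1:3@99; bids=[-] asks=[#1:1@99]
After op 4 [order #4] limit_buy(price=105, qty=6): fills=#4x#1:1@99; bids=[#4:5@105] asks=[-]
After op 5 [order #5] limit_sell(price=99, qty=6): fills=#4x#5:5@105; bids=[-] asks=[#5:1@99]
After op 6 [order #6] limit_buy(price=97, qty=6): fills=none; bids=[#6:6@97] asks=[#5:1@99]

Answer: bid=- ask=99
bid=- ask=99
bid=- ask=99
bid=105 ask=-
bid=- ask=99
bid=97 ask=99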